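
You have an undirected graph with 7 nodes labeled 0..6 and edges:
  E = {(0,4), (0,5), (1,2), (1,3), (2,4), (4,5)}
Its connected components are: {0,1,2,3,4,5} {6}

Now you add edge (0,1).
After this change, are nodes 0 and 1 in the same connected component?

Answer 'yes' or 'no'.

Answer: yes

Derivation:
Initial components: {0,1,2,3,4,5} {6}
Adding edge (0,1): both already in same component {0,1,2,3,4,5}. No change.
New components: {0,1,2,3,4,5} {6}
Are 0 and 1 in the same component? yes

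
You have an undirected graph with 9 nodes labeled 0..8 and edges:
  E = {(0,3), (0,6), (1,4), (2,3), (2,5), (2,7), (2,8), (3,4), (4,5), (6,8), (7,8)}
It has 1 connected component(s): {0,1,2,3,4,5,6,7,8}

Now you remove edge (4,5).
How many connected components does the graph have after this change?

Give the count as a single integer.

Initial component count: 1
Remove (4,5): not a bridge. Count unchanged: 1.
  After removal, components: {0,1,2,3,4,5,6,7,8}
New component count: 1

Answer: 1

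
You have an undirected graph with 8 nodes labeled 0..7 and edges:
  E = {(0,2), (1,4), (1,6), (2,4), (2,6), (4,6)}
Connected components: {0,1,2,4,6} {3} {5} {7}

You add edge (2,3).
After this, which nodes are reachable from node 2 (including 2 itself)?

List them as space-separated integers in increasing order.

Before: nodes reachable from 2: {0,1,2,4,6}
Adding (2,3): merges 2's component with another. Reachability grows.
After: nodes reachable from 2: {0,1,2,3,4,6}

Answer: 0 1 2 3 4 6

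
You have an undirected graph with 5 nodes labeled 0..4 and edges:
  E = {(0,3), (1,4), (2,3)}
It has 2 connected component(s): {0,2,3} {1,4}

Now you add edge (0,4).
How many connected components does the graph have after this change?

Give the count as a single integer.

Initial component count: 2
Add (0,4): merges two components. Count decreases: 2 -> 1.
New component count: 1

Answer: 1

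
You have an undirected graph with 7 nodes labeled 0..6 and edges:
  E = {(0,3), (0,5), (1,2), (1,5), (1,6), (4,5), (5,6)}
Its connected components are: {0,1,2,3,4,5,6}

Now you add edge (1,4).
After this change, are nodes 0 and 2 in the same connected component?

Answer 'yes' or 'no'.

Initial components: {0,1,2,3,4,5,6}
Adding edge (1,4): both already in same component {0,1,2,3,4,5,6}. No change.
New components: {0,1,2,3,4,5,6}
Are 0 and 2 in the same component? yes

Answer: yes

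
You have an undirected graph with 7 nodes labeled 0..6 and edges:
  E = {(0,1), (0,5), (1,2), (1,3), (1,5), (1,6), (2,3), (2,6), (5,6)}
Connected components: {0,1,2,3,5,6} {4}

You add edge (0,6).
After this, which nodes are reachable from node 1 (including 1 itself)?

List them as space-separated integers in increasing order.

Before: nodes reachable from 1: {0,1,2,3,5,6}
Adding (0,6): both endpoints already in same component. Reachability from 1 unchanged.
After: nodes reachable from 1: {0,1,2,3,5,6}

Answer: 0 1 2 3 5 6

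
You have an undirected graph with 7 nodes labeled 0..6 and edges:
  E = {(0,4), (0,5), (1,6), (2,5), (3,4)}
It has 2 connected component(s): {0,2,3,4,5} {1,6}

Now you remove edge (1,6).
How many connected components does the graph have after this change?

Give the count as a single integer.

Answer: 3

Derivation:
Initial component count: 2
Remove (1,6): it was a bridge. Count increases: 2 -> 3.
  After removal, components: {0,2,3,4,5} {1} {6}
New component count: 3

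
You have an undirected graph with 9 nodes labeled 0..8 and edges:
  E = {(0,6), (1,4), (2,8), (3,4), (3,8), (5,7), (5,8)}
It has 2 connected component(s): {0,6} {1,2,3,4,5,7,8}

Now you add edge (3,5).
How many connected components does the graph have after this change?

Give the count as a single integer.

Initial component count: 2
Add (3,5): endpoints already in same component. Count unchanged: 2.
New component count: 2

Answer: 2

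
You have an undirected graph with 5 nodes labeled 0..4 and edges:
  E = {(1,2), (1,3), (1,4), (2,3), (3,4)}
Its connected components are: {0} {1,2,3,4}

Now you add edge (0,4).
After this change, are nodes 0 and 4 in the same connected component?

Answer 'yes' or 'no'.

Initial components: {0} {1,2,3,4}
Adding edge (0,4): merges {0} and {1,2,3,4}.
New components: {0,1,2,3,4}
Are 0 and 4 in the same component? yes

Answer: yes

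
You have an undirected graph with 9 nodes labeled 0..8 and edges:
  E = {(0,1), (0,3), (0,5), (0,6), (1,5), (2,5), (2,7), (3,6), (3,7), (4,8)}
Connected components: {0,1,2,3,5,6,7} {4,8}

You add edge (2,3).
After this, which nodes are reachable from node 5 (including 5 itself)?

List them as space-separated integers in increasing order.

Before: nodes reachable from 5: {0,1,2,3,5,6,7}
Adding (2,3): both endpoints already in same component. Reachability from 5 unchanged.
After: nodes reachable from 5: {0,1,2,3,5,6,7}

Answer: 0 1 2 3 5 6 7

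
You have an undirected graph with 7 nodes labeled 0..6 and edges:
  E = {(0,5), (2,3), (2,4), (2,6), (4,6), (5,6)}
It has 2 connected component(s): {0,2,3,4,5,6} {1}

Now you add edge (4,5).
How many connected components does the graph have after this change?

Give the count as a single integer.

Initial component count: 2
Add (4,5): endpoints already in same component. Count unchanged: 2.
New component count: 2

Answer: 2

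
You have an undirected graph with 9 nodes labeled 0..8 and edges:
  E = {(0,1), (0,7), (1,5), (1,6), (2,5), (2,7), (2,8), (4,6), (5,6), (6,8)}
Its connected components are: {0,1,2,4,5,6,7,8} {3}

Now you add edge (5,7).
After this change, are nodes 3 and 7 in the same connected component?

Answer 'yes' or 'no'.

Answer: no

Derivation:
Initial components: {0,1,2,4,5,6,7,8} {3}
Adding edge (5,7): both already in same component {0,1,2,4,5,6,7,8}. No change.
New components: {0,1,2,4,5,6,7,8} {3}
Are 3 and 7 in the same component? no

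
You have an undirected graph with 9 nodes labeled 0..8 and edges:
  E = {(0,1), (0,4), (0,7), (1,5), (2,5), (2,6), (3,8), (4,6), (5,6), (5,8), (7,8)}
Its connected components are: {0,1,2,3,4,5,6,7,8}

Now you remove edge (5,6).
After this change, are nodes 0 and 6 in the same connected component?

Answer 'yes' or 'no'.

Answer: yes

Derivation:
Initial components: {0,1,2,3,4,5,6,7,8}
Removing edge (5,6): not a bridge — component count unchanged at 1.
New components: {0,1,2,3,4,5,6,7,8}
Are 0 and 6 in the same component? yes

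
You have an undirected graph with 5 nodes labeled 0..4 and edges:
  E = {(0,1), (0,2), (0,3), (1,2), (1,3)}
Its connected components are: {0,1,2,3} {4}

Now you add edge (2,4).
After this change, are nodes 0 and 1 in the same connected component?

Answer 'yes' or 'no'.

Initial components: {0,1,2,3} {4}
Adding edge (2,4): merges {0,1,2,3} and {4}.
New components: {0,1,2,3,4}
Are 0 and 1 in the same component? yes

Answer: yes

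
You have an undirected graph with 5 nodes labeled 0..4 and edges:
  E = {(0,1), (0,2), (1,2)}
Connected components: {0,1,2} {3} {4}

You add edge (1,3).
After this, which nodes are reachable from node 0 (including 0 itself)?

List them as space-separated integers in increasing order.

Answer: 0 1 2 3

Derivation:
Before: nodes reachable from 0: {0,1,2}
Adding (1,3): merges 0's component with another. Reachability grows.
After: nodes reachable from 0: {0,1,2,3}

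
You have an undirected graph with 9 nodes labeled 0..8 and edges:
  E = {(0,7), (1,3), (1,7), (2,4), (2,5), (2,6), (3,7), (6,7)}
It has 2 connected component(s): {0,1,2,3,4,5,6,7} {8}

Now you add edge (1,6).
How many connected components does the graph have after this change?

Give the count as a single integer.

Initial component count: 2
Add (1,6): endpoints already in same component. Count unchanged: 2.
New component count: 2

Answer: 2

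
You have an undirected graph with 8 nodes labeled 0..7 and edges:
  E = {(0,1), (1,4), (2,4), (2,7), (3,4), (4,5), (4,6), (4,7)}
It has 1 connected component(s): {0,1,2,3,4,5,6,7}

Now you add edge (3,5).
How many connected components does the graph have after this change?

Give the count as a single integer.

Answer: 1

Derivation:
Initial component count: 1
Add (3,5): endpoints already in same component. Count unchanged: 1.
New component count: 1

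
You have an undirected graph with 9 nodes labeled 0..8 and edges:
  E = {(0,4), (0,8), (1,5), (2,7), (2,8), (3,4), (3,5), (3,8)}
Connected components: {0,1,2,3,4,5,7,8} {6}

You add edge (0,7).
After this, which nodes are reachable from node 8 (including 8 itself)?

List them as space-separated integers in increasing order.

Before: nodes reachable from 8: {0,1,2,3,4,5,7,8}
Adding (0,7): both endpoints already in same component. Reachability from 8 unchanged.
After: nodes reachable from 8: {0,1,2,3,4,5,7,8}

Answer: 0 1 2 3 4 5 7 8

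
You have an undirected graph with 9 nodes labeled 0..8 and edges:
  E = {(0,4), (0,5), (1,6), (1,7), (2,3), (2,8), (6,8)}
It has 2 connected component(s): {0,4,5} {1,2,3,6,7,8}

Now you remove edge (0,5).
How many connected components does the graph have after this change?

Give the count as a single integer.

Initial component count: 2
Remove (0,5): it was a bridge. Count increases: 2 -> 3.
  After removal, components: {0,4} {1,2,3,6,7,8} {5}
New component count: 3

Answer: 3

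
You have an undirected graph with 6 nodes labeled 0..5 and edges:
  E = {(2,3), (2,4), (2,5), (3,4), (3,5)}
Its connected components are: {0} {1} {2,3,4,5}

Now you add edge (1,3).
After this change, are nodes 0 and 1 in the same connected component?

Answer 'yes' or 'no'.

Answer: no

Derivation:
Initial components: {0} {1} {2,3,4,5}
Adding edge (1,3): merges {1} and {2,3,4,5}.
New components: {0} {1,2,3,4,5}
Are 0 and 1 in the same component? no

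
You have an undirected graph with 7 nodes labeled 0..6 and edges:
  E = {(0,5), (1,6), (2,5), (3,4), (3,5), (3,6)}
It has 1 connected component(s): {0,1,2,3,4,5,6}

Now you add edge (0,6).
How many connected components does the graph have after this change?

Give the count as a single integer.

Answer: 1

Derivation:
Initial component count: 1
Add (0,6): endpoints already in same component. Count unchanged: 1.
New component count: 1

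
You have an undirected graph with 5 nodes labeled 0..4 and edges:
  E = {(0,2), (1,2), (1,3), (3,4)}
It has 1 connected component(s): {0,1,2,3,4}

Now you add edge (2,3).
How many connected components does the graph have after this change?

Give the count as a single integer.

Answer: 1

Derivation:
Initial component count: 1
Add (2,3): endpoints already in same component. Count unchanged: 1.
New component count: 1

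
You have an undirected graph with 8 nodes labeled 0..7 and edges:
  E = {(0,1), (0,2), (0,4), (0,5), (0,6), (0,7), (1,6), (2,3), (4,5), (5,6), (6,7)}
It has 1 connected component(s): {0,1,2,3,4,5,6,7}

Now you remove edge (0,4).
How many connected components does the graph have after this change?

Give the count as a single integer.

Initial component count: 1
Remove (0,4): not a bridge. Count unchanged: 1.
  After removal, components: {0,1,2,3,4,5,6,7}
New component count: 1

Answer: 1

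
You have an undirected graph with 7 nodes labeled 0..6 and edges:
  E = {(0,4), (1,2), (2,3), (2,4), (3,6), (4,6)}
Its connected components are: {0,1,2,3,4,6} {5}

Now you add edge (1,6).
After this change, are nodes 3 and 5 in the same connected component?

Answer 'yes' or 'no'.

Initial components: {0,1,2,3,4,6} {5}
Adding edge (1,6): both already in same component {0,1,2,3,4,6}. No change.
New components: {0,1,2,3,4,6} {5}
Are 3 and 5 in the same component? no

Answer: no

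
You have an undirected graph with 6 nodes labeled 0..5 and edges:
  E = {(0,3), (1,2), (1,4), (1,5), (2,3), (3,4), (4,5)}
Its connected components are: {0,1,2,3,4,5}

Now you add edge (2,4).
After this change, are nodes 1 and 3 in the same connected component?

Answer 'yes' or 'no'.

Answer: yes

Derivation:
Initial components: {0,1,2,3,4,5}
Adding edge (2,4): both already in same component {0,1,2,3,4,5}. No change.
New components: {0,1,2,3,4,5}
Are 1 and 3 in the same component? yes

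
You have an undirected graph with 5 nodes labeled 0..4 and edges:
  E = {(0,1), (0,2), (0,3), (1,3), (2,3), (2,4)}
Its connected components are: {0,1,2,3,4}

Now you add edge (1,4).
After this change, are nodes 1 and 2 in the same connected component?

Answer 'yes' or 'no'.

Initial components: {0,1,2,3,4}
Adding edge (1,4): both already in same component {0,1,2,3,4}. No change.
New components: {0,1,2,3,4}
Are 1 and 2 in the same component? yes

Answer: yes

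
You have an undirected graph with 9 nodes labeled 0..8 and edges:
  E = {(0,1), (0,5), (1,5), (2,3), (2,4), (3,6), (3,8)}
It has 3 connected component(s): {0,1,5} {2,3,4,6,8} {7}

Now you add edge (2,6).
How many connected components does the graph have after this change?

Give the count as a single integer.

Answer: 3

Derivation:
Initial component count: 3
Add (2,6): endpoints already in same component. Count unchanged: 3.
New component count: 3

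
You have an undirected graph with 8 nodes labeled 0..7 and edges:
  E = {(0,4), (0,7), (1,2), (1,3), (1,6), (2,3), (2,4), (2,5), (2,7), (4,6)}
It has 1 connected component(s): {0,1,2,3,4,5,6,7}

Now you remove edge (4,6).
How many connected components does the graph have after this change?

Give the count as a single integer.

Initial component count: 1
Remove (4,6): not a bridge. Count unchanged: 1.
  After removal, components: {0,1,2,3,4,5,6,7}
New component count: 1

Answer: 1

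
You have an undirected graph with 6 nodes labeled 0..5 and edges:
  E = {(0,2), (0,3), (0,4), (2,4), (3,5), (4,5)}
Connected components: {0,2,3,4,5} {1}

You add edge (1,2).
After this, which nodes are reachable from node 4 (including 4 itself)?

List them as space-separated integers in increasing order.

Before: nodes reachable from 4: {0,2,3,4,5}
Adding (1,2): merges 4's component with another. Reachability grows.
After: nodes reachable from 4: {0,1,2,3,4,5}

Answer: 0 1 2 3 4 5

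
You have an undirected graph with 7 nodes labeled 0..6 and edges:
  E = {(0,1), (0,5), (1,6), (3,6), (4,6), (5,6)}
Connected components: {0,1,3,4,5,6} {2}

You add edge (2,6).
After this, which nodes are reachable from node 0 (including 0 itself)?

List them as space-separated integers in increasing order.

Answer: 0 1 2 3 4 5 6

Derivation:
Before: nodes reachable from 0: {0,1,3,4,5,6}
Adding (2,6): merges 0's component with another. Reachability grows.
After: nodes reachable from 0: {0,1,2,3,4,5,6}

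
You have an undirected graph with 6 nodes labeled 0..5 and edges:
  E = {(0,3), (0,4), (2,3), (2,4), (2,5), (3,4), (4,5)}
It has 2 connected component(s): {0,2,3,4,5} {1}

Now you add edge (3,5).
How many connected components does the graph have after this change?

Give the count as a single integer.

Answer: 2

Derivation:
Initial component count: 2
Add (3,5): endpoints already in same component. Count unchanged: 2.
New component count: 2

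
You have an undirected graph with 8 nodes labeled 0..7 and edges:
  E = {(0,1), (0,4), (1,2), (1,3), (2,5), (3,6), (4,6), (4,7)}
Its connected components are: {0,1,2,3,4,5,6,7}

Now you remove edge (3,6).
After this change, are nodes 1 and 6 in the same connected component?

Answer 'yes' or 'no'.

Initial components: {0,1,2,3,4,5,6,7}
Removing edge (3,6): not a bridge — component count unchanged at 1.
New components: {0,1,2,3,4,5,6,7}
Are 1 and 6 in the same component? yes

Answer: yes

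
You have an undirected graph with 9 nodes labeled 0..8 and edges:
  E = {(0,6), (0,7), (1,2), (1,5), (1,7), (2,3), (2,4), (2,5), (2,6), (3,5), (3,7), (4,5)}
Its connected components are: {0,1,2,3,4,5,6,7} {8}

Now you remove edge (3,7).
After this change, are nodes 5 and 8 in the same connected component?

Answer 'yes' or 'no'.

Answer: no

Derivation:
Initial components: {0,1,2,3,4,5,6,7} {8}
Removing edge (3,7): not a bridge — component count unchanged at 2.
New components: {0,1,2,3,4,5,6,7} {8}
Are 5 and 8 in the same component? no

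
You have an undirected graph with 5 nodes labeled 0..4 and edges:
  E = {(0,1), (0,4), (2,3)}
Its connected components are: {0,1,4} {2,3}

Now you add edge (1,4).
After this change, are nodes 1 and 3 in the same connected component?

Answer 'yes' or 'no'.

Initial components: {0,1,4} {2,3}
Adding edge (1,4): both already in same component {0,1,4}. No change.
New components: {0,1,4} {2,3}
Are 1 and 3 in the same component? no

Answer: no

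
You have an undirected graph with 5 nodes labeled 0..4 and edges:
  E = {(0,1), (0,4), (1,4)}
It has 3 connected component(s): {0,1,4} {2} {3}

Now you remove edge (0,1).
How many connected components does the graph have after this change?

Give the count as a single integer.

Initial component count: 3
Remove (0,1): not a bridge. Count unchanged: 3.
  After removal, components: {0,1,4} {2} {3}
New component count: 3

Answer: 3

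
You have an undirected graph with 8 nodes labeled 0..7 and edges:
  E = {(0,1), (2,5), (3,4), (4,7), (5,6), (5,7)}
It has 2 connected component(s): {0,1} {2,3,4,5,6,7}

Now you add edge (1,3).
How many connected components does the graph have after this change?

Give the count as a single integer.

Answer: 1

Derivation:
Initial component count: 2
Add (1,3): merges two components. Count decreases: 2 -> 1.
New component count: 1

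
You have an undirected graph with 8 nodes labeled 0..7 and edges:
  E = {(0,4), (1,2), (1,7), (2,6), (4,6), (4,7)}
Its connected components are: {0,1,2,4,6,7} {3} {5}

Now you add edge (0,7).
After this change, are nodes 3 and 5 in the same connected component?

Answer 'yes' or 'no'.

Answer: no

Derivation:
Initial components: {0,1,2,4,6,7} {3} {5}
Adding edge (0,7): both already in same component {0,1,2,4,6,7}. No change.
New components: {0,1,2,4,6,7} {3} {5}
Are 3 and 5 in the same component? no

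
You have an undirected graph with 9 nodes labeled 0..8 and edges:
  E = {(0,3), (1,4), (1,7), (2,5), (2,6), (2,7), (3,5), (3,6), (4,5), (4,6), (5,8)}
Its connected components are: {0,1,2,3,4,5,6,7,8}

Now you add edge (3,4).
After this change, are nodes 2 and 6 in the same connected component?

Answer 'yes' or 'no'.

Answer: yes

Derivation:
Initial components: {0,1,2,3,4,5,6,7,8}
Adding edge (3,4): both already in same component {0,1,2,3,4,5,6,7,8}. No change.
New components: {0,1,2,3,4,5,6,7,8}
Are 2 and 6 in the same component? yes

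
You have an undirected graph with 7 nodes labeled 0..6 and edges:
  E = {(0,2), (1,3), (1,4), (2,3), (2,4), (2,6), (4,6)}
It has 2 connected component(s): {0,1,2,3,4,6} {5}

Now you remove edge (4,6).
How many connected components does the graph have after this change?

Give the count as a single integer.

Initial component count: 2
Remove (4,6): not a bridge. Count unchanged: 2.
  After removal, components: {0,1,2,3,4,6} {5}
New component count: 2

Answer: 2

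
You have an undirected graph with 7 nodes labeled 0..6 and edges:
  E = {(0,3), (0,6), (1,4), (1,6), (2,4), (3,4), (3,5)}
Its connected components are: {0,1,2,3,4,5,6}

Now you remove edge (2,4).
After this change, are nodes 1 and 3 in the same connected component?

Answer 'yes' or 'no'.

Answer: yes

Derivation:
Initial components: {0,1,2,3,4,5,6}
Removing edge (2,4): it was a bridge — component count 1 -> 2.
New components: {0,1,3,4,5,6} {2}
Are 1 and 3 in the same component? yes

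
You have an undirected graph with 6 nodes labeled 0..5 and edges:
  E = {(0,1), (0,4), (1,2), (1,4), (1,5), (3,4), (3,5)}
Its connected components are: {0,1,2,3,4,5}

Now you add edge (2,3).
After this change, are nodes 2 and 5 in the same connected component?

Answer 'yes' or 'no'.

Answer: yes

Derivation:
Initial components: {0,1,2,3,4,5}
Adding edge (2,3): both already in same component {0,1,2,3,4,5}. No change.
New components: {0,1,2,3,4,5}
Are 2 and 5 in the same component? yes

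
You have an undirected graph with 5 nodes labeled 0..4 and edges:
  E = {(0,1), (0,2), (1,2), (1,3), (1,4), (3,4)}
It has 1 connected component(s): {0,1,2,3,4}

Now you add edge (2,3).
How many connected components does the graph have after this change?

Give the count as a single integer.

Answer: 1

Derivation:
Initial component count: 1
Add (2,3): endpoints already in same component. Count unchanged: 1.
New component count: 1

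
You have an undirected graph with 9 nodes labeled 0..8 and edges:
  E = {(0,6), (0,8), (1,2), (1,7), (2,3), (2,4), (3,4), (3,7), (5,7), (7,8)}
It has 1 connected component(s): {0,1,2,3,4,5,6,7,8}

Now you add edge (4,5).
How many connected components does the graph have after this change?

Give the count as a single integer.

Answer: 1

Derivation:
Initial component count: 1
Add (4,5): endpoints already in same component. Count unchanged: 1.
New component count: 1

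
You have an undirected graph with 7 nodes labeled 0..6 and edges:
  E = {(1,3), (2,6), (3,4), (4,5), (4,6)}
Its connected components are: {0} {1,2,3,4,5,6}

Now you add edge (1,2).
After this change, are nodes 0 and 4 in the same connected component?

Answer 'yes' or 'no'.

Answer: no

Derivation:
Initial components: {0} {1,2,3,4,5,6}
Adding edge (1,2): both already in same component {1,2,3,4,5,6}. No change.
New components: {0} {1,2,3,4,5,6}
Are 0 and 4 in the same component? no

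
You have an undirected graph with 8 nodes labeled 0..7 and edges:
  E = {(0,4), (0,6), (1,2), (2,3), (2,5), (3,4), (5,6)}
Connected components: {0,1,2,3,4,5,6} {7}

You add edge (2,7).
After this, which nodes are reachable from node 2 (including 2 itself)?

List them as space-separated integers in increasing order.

Before: nodes reachable from 2: {0,1,2,3,4,5,6}
Adding (2,7): merges 2's component with another. Reachability grows.
After: nodes reachable from 2: {0,1,2,3,4,5,6,7}

Answer: 0 1 2 3 4 5 6 7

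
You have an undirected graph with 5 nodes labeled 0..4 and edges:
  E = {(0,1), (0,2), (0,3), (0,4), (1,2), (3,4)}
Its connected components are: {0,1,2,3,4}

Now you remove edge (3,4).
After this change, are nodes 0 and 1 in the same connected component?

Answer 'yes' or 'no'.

Initial components: {0,1,2,3,4}
Removing edge (3,4): not a bridge — component count unchanged at 1.
New components: {0,1,2,3,4}
Are 0 and 1 in the same component? yes

Answer: yes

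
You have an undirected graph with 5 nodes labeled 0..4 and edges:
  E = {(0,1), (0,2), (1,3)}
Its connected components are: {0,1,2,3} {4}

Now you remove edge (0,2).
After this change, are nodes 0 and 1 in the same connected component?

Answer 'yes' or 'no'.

Initial components: {0,1,2,3} {4}
Removing edge (0,2): it was a bridge — component count 2 -> 3.
New components: {0,1,3} {2} {4}
Are 0 and 1 in the same component? yes

Answer: yes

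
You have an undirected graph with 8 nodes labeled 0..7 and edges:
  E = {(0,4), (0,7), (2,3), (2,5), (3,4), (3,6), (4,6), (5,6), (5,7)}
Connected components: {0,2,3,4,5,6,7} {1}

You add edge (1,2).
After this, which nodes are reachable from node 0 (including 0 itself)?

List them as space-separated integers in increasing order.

Before: nodes reachable from 0: {0,2,3,4,5,6,7}
Adding (1,2): merges 0's component with another. Reachability grows.
After: nodes reachable from 0: {0,1,2,3,4,5,6,7}

Answer: 0 1 2 3 4 5 6 7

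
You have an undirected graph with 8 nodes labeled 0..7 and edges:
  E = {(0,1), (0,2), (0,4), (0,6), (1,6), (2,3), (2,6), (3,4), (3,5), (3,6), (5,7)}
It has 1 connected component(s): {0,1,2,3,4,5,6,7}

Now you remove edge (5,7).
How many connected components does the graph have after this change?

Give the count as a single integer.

Initial component count: 1
Remove (5,7): it was a bridge. Count increases: 1 -> 2.
  After removal, components: {0,1,2,3,4,5,6} {7}
New component count: 2

Answer: 2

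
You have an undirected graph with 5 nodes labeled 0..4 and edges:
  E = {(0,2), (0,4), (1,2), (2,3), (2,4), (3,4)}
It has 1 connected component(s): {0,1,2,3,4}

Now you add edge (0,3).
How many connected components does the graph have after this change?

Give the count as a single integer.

Answer: 1

Derivation:
Initial component count: 1
Add (0,3): endpoints already in same component. Count unchanged: 1.
New component count: 1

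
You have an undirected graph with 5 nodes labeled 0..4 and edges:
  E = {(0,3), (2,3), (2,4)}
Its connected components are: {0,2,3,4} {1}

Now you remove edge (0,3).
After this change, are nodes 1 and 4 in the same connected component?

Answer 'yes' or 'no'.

Initial components: {0,2,3,4} {1}
Removing edge (0,3): it was a bridge — component count 2 -> 3.
New components: {0} {1} {2,3,4}
Are 1 and 4 in the same component? no

Answer: no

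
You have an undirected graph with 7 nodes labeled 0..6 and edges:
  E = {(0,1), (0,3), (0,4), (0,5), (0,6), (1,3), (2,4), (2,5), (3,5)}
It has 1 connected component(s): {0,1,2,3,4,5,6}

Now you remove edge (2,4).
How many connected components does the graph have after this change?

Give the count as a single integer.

Answer: 1

Derivation:
Initial component count: 1
Remove (2,4): not a bridge. Count unchanged: 1.
  After removal, components: {0,1,2,3,4,5,6}
New component count: 1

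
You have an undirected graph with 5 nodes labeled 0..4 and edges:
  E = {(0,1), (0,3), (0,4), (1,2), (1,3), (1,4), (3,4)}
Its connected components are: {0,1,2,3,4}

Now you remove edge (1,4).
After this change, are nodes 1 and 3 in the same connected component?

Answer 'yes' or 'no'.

Initial components: {0,1,2,3,4}
Removing edge (1,4): not a bridge — component count unchanged at 1.
New components: {0,1,2,3,4}
Are 1 and 3 in the same component? yes

Answer: yes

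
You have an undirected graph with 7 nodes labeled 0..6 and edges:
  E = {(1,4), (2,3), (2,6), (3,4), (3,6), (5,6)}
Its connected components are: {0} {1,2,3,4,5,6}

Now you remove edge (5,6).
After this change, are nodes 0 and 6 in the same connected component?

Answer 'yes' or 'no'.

Initial components: {0} {1,2,3,4,5,6}
Removing edge (5,6): it was a bridge — component count 2 -> 3.
New components: {0} {1,2,3,4,6} {5}
Are 0 and 6 in the same component? no

Answer: no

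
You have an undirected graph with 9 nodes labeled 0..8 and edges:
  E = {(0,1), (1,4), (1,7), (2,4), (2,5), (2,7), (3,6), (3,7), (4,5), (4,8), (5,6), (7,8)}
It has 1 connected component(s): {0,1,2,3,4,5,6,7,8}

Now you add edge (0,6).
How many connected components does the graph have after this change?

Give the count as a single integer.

Answer: 1

Derivation:
Initial component count: 1
Add (0,6): endpoints already in same component. Count unchanged: 1.
New component count: 1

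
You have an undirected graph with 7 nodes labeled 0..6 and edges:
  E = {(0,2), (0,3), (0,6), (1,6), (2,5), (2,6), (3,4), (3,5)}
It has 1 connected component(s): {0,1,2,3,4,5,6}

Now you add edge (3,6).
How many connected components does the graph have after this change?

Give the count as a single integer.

Answer: 1

Derivation:
Initial component count: 1
Add (3,6): endpoints already in same component. Count unchanged: 1.
New component count: 1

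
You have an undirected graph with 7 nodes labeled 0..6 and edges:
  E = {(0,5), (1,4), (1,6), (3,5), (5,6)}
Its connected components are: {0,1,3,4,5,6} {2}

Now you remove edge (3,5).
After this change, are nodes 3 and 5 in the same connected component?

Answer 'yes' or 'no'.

Initial components: {0,1,3,4,5,6} {2}
Removing edge (3,5): it was a bridge — component count 2 -> 3.
New components: {0,1,4,5,6} {2} {3}
Are 3 and 5 in the same component? no

Answer: no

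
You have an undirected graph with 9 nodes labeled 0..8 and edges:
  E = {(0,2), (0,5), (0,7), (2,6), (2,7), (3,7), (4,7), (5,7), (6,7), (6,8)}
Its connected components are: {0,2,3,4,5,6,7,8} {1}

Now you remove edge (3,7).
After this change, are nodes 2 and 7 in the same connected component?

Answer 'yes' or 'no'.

Answer: yes

Derivation:
Initial components: {0,2,3,4,5,6,7,8} {1}
Removing edge (3,7): it was a bridge — component count 2 -> 3.
New components: {0,2,4,5,6,7,8} {1} {3}
Are 2 and 7 in the same component? yes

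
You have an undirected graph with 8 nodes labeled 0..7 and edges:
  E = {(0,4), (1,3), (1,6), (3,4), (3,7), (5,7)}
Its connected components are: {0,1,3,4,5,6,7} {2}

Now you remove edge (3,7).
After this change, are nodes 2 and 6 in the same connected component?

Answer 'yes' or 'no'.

Answer: no

Derivation:
Initial components: {0,1,3,4,5,6,7} {2}
Removing edge (3,7): it was a bridge — component count 2 -> 3.
New components: {0,1,3,4,6} {2} {5,7}
Are 2 and 6 in the same component? no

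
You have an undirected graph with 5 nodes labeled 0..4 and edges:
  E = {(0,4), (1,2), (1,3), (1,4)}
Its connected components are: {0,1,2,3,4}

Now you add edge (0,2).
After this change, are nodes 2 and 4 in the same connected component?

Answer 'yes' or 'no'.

Initial components: {0,1,2,3,4}
Adding edge (0,2): both already in same component {0,1,2,3,4}. No change.
New components: {0,1,2,3,4}
Are 2 and 4 in the same component? yes

Answer: yes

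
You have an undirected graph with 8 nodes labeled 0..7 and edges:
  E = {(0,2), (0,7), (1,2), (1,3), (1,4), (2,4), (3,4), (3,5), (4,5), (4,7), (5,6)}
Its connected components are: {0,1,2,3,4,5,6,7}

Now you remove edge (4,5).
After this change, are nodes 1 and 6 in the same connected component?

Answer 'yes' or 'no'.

Answer: yes

Derivation:
Initial components: {0,1,2,3,4,5,6,7}
Removing edge (4,5): not a bridge — component count unchanged at 1.
New components: {0,1,2,3,4,5,6,7}
Are 1 and 6 in the same component? yes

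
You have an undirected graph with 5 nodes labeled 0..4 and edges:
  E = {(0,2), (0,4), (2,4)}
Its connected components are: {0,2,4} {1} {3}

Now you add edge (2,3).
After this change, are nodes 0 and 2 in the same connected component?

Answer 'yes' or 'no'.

Answer: yes

Derivation:
Initial components: {0,2,4} {1} {3}
Adding edge (2,3): merges {0,2,4} and {3}.
New components: {0,2,3,4} {1}
Are 0 and 2 in the same component? yes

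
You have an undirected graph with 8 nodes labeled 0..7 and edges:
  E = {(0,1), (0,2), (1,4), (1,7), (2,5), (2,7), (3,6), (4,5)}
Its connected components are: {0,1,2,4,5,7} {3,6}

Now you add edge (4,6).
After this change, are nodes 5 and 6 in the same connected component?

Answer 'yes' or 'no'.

Answer: yes

Derivation:
Initial components: {0,1,2,4,5,7} {3,6}
Adding edge (4,6): merges {0,1,2,4,5,7} and {3,6}.
New components: {0,1,2,3,4,5,6,7}
Are 5 and 6 in the same component? yes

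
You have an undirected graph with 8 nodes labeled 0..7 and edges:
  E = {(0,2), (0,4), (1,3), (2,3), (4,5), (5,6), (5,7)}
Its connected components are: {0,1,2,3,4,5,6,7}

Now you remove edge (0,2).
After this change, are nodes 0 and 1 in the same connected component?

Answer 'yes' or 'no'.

Initial components: {0,1,2,3,4,5,6,7}
Removing edge (0,2): it was a bridge — component count 1 -> 2.
New components: {0,4,5,6,7} {1,2,3}
Are 0 and 1 in the same component? no

Answer: no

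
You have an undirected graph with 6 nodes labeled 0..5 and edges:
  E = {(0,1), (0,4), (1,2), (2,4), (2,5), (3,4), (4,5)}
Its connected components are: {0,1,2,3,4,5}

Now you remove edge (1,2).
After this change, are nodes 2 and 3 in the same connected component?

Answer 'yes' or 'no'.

Initial components: {0,1,2,3,4,5}
Removing edge (1,2): not a bridge — component count unchanged at 1.
New components: {0,1,2,3,4,5}
Are 2 and 3 in the same component? yes

Answer: yes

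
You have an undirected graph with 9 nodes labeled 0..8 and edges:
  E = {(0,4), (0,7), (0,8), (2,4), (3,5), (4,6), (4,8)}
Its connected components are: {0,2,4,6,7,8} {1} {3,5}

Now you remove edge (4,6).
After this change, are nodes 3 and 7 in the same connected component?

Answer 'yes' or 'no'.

Answer: no

Derivation:
Initial components: {0,2,4,6,7,8} {1} {3,5}
Removing edge (4,6): it was a bridge — component count 3 -> 4.
New components: {0,2,4,7,8} {1} {3,5} {6}
Are 3 and 7 in the same component? no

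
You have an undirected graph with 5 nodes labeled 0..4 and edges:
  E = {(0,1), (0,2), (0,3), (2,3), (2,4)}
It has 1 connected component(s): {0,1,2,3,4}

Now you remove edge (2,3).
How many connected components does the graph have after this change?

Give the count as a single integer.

Initial component count: 1
Remove (2,3): not a bridge. Count unchanged: 1.
  After removal, components: {0,1,2,3,4}
New component count: 1

Answer: 1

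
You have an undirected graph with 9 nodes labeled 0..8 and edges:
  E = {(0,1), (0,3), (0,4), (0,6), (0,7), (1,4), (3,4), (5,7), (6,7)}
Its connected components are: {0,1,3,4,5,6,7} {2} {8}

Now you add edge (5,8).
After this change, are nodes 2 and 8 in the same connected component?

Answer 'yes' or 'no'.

Initial components: {0,1,3,4,5,6,7} {2} {8}
Adding edge (5,8): merges {0,1,3,4,5,6,7} and {8}.
New components: {0,1,3,4,5,6,7,8} {2}
Are 2 and 8 in the same component? no

Answer: no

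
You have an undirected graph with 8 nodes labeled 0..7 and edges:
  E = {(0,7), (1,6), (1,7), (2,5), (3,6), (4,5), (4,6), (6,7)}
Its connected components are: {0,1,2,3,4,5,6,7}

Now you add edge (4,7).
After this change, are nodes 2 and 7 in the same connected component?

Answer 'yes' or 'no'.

Initial components: {0,1,2,3,4,5,6,7}
Adding edge (4,7): both already in same component {0,1,2,3,4,5,6,7}. No change.
New components: {0,1,2,3,4,5,6,7}
Are 2 and 7 in the same component? yes

Answer: yes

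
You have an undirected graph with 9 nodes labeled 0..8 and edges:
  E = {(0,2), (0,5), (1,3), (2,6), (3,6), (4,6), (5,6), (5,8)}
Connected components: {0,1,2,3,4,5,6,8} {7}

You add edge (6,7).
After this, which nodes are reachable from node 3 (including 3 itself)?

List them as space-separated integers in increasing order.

Before: nodes reachable from 3: {0,1,2,3,4,5,6,8}
Adding (6,7): merges 3's component with another. Reachability grows.
After: nodes reachable from 3: {0,1,2,3,4,5,6,7,8}

Answer: 0 1 2 3 4 5 6 7 8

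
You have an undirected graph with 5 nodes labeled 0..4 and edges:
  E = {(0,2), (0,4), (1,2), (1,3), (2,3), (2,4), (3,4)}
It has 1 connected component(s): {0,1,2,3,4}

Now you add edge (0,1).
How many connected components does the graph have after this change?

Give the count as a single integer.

Initial component count: 1
Add (0,1): endpoints already in same component. Count unchanged: 1.
New component count: 1

Answer: 1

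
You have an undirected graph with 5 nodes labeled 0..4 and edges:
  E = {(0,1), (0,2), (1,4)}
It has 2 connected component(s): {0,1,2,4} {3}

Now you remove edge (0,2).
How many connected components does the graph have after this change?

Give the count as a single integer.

Initial component count: 2
Remove (0,2): it was a bridge. Count increases: 2 -> 3.
  After removal, components: {0,1,4} {2} {3}
New component count: 3

Answer: 3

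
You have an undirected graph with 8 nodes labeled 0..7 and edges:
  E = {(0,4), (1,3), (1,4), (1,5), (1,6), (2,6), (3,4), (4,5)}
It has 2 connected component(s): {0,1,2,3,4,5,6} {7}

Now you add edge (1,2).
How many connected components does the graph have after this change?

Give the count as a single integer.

Answer: 2

Derivation:
Initial component count: 2
Add (1,2): endpoints already in same component. Count unchanged: 2.
New component count: 2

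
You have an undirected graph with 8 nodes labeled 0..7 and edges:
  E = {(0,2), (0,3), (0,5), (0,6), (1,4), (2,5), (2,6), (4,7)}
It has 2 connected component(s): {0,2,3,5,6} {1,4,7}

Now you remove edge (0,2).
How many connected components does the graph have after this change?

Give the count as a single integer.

Initial component count: 2
Remove (0,2): not a bridge. Count unchanged: 2.
  After removal, components: {0,2,3,5,6} {1,4,7}
New component count: 2

Answer: 2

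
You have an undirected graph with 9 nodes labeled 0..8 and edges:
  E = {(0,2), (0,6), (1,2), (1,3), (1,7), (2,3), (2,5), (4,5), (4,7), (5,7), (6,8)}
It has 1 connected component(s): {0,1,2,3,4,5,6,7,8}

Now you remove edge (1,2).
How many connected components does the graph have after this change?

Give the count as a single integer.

Answer: 1

Derivation:
Initial component count: 1
Remove (1,2): not a bridge. Count unchanged: 1.
  After removal, components: {0,1,2,3,4,5,6,7,8}
New component count: 1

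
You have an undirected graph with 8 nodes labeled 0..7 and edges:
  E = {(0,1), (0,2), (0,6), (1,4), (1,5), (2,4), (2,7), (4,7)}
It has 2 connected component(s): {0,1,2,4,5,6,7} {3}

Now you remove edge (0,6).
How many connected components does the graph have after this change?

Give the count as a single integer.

Initial component count: 2
Remove (0,6): it was a bridge. Count increases: 2 -> 3.
  After removal, components: {0,1,2,4,5,7} {3} {6}
New component count: 3

Answer: 3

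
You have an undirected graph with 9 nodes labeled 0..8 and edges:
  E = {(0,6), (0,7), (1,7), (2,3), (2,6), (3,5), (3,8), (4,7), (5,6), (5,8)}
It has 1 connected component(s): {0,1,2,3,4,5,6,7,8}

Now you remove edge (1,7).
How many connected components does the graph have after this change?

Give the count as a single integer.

Initial component count: 1
Remove (1,7): it was a bridge. Count increases: 1 -> 2.
  After removal, components: {0,2,3,4,5,6,7,8} {1}
New component count: 2

Answer: 2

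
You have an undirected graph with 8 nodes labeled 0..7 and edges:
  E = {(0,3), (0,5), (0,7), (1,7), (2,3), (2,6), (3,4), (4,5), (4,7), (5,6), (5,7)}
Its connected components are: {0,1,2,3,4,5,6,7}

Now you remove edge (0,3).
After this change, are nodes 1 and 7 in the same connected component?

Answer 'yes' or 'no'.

Initial components: {0,1,2,3,4,5,6,7}
Removing edge (0,3): not a bridge — component count unchanged at 1.
New components: {0,1,2,3,4,5,6,7}
Are 1 and 7 in the same component? yes

Answer: yes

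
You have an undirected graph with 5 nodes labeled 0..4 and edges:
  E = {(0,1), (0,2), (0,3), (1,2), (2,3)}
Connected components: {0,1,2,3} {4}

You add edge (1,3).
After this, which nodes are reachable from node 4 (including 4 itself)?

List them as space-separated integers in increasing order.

Before: nodes reachable from 4: {4}
Adding (1,3): both endpoints already in same component. Reachability from 4 unchanged.
After: nodes reachable from 4: {4}

Answer: 4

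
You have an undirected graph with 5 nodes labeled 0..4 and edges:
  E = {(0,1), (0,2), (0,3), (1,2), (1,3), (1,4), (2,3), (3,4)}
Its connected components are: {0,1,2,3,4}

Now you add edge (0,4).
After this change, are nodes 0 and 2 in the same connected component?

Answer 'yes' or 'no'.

Answer: yes

Derivation:
Initial components: {0,1,2,3,4}
Adding edge (0,4): both already in same component {0,1,2,3,4}. No change.
New components: {0,1,2,3,4}
Are 0 and 2 in the same component? yes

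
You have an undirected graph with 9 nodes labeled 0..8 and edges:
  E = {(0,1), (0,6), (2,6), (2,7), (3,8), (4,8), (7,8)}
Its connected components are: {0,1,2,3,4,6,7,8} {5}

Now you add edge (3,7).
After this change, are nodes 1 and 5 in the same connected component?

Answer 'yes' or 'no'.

Answer: no

Derivation:
Initial components: {0,1,2,3,4,6,7,8} {5}
Adding edge (3,7): both already in same component {0,1,2,3,4,6,7,8}. No change.
New components: {0,1,2,3,4,6,7,8} {5}
Are 1 and 5 in the same component? no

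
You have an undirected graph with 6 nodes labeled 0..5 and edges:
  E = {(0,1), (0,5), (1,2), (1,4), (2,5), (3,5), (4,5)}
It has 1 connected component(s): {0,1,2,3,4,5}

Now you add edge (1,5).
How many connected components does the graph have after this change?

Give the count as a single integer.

Initial component count: 1
Add (1,5): endpoints already in same component. Count unchanged: 1.
New component count: 1

Answer: 1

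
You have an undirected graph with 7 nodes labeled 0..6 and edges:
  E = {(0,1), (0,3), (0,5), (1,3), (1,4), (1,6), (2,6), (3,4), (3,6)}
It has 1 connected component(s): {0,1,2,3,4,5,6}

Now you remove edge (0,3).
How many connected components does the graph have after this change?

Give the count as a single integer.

Initial component count: 1
Remove (0,3): not a bridge. Count unchanged: 1.
  After removal, components: {0,1,2,3,4,5,6}
New component count: 1

Answer: 1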